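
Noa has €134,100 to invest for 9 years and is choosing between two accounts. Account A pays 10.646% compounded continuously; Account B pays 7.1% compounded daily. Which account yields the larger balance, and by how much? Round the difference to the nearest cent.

Account A, by €95,529.57

A: e^(0.10646·9) = e^0.95814 ≈ 2.6068432329, so 134,100 × 2.6068432329 ≈ 349,577.6775.
B: (1 + 0.071/365)^3285 ≈ 1.89446761809, so 134,100 × 1.89446761809 ≈ 254,048.1076.
Difference ≈ 95,529.5699 in favor of A.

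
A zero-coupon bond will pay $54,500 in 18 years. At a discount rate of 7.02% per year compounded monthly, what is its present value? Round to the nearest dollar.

$15,460

Growth factor = (1 + 0.00585)^216 ≈ 3.5251335482.
P = 54,500/3.5251335482 ≈ 15,460.4072.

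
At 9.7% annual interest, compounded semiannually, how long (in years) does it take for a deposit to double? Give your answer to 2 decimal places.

7.32 years

(1 + 0.0485)^(2t) = 2.
2t = ln 2 / ln(1 + 0.0485) ≈ 0.69315/0.0473606 ≈ 14.6355.
t ≈ 7.3178.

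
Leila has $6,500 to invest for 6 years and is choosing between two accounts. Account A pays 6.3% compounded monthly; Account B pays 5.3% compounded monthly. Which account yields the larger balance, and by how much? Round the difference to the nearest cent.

A: (1 + 0.00525)^72 ≈ 1.457920651, so 6,500 × 1.457920651 ≈ 9,476.4842.
B: (1 + 0.053/12)^72 ≈ 1.373414275, so 6,500 × 1.373414275 ≈ 8,927.1928.
Difference ≈ 549.2914 in favor of A.

Account A, by $549.29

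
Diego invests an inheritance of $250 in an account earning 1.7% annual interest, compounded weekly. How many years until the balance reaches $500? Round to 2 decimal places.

(1 + 0.000326923)^(52t) = 500/250 = 2.
52t·ln(1 + 0.000326923) = ln(2); 52t = 0.69315/0.00032687 ≈ 2120.5615.
t ≈ 40.7800 years.

40.78 years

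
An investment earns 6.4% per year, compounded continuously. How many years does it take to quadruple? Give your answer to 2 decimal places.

21.66 years

e^(0.064t) = 4, so 0.064t = ln 4 ≈ 1.3863.
t ≈ 1.3863/0.064 ≈ 21.6608.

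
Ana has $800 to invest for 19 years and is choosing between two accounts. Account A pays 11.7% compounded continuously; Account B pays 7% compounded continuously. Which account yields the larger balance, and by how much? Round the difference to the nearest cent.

Account A, by $4,363.16

A: e^(0.117·19) = e^2.223 ≈ 9.234994333, so 800 × 9.234994333 ≈ 7,387.9955.
B: e^(0.07·19) = e^1.33 ≈ 3.781043388, so 800 × 3.781043388 ≈ 3,024.8347.
Difference ≈ 4,363.1608 in favor of A.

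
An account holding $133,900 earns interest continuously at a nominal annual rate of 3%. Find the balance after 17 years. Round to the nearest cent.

$222,982.49

A = P·e^(rt) = 133,900·e^(0.03·17) = 133,900·e^0.51.
e^0.51 ≈ 1.66529119495, so A ≈ 222,982.4910.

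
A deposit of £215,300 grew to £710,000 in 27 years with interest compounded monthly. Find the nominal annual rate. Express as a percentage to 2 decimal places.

The 324-period growth factor is 710,000/215,300 = 3.29772.
r/12 = 3.29772^(1/324) − 1 ≈ 0.00368961, so r ≈ 12·0.00368961 = 4.42753%.

4.43%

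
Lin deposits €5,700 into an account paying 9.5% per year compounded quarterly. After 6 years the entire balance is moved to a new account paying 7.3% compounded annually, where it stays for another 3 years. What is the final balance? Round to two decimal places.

€12,368.81

After 6 years at 9.5%: 5,700 × 1.7565234595 ≈ 10,012.1837.
Then 3 years at 7.3%: 10,012.1837 × 1.235376017 ≈ 12,368.8116.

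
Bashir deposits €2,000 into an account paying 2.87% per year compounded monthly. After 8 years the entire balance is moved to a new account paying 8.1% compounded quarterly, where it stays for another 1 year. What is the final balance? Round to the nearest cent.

€2,725.53

Phase 1: 2,000·(1 + 0.0287/12)^96 ≈ 2,515.5037.
Phase 2: 2,515.5037·(1 + 0.02025)^4 ≈ 2,725.5325.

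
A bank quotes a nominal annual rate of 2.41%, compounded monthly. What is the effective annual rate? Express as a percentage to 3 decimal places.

2.437%

One year is 12 periods at 0.00200833 each: (1 + 0.00200833)^12 ≈ 1.024368.
EAR = 1.024368 − 1 ≈ 2.43680%.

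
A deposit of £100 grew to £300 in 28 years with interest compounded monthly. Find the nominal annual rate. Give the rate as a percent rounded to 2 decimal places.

3.93%

(1 + r/12)^336 = 300/100 = 3.
1 + r/12 = 3^(1/336) ≈ 1.003275, so r/12 ≈ 0.00327503.
r ≈ 12·0.00327503 = 3.93004%.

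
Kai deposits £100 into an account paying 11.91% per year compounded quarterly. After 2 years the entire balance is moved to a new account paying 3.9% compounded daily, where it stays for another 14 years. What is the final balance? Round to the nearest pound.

£218

Phase 1: 100·(1 + 0.029775)^8 ≈ 126.4558.
Phase 2: 126.4558·(1 + 0.039/365)^5110 ≈ 218.2986.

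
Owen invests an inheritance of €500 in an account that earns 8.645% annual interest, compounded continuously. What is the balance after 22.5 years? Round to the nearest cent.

€3,497.25

A = P·e^(rt) = 500·e^(0.08645·22.5) = 500·e^1.945125.
e^1.945125 ≈ 6.994506114, so A ≈ 3,497.2531.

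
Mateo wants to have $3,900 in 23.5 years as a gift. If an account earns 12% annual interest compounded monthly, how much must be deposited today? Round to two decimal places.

Growth factor = (1 + 0.01)^282 ≈ 16.54350042.
P = 3,900/16.54350042 ≈ 235.7421.

$235.74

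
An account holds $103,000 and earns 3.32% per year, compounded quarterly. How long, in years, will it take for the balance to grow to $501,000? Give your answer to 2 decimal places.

47.84 years

(1 + 0.0083)^(4t) = 501,000/103,000 = 4.8641.
4t·ln(1 + 0.0083) = ln(4.8641); 4t = 1.5819/0.00826574 ≈ 191.3775.
t ≈ 47.8444 years.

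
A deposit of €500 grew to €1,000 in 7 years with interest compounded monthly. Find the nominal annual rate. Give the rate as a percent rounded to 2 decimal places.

The 84-period growth factor is 1,000/500 = 2.
r/12 = 2^(1/84) − 1 ≈ 0.00828589, so r ≈ 12·0.00828589 = 9.94307%.

9.94%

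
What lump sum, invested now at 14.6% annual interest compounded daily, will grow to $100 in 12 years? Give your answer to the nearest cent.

$17.35

Periodic rate = 14.6%/365 = 0.0004; 4380 periods.
P = 100/(1 + 0.0004)^4380 ≈ 100/5.7641038 ≈ 17.3488.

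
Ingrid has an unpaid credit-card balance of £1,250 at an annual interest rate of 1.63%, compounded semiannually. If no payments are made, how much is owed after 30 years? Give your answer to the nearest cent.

£2,034.32

Periodic rate = 1.63%/2 = 0.00815; periods = 2·30 = 60.
A = 1,250·(1 + 0.00815)^60 ≈ 1,250·1.627456043 ≈ 2,034.3201.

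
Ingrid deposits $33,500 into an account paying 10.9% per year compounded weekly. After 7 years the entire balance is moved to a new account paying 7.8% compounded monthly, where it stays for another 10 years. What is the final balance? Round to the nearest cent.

After 7 years at 10.9%: 33,500 × 2.14298867763 ≈ 71,790.1207.
Then 10 years at 7.8%: 71,790.1207 × 2.17597302371 ≈ 156,213.3660.

$156,213.37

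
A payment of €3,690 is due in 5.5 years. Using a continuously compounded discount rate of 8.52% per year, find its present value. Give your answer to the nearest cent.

€2,309.49

P = A·e^(−rt) = 3,690·e^(−0.4686).
e^(−0.4686) ≈ 0.6258778842, so P ≈ 2,309.4894.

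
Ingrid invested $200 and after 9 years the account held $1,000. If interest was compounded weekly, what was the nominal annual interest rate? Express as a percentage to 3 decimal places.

(1 + r/52)^468 = 1,000/200 = 5.
1 + r/52 = 5^(1/468) ≈ 1.003445, so r/52 ≈ 0.00344489.
r ≈ 52·0.00344489 = 17.91343%.

17.913%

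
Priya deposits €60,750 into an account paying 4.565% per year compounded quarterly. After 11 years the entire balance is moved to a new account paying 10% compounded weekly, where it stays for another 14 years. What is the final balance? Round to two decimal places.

Phase 1: 60,750·(1 + 0.0114125)^44 ≈ 100,090.3527.
Phase 2: 100,090.3527·(1 + 0.1/52)^728 ≈ 405,341.0754.

€405,341.08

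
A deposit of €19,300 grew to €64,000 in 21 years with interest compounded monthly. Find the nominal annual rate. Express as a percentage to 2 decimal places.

5.72%

(1 + r/12)^252 = 64,000/19,300 = 3.31606.
1 + r/12 = 3.31606^(1/252) ≈ 1.004768, so r/12 ≈ 0.00476839.
r ≈ 12·0.00476839 = 5.72207%.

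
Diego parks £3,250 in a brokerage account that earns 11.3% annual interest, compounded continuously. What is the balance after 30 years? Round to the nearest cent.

£96,414.34

A = P·e^(rt) = 3,250·e^(0.113·30) = 3,250·e^3.39.
e^3.39 ≈ 29.66595227, so A ≈ 96,414.3449.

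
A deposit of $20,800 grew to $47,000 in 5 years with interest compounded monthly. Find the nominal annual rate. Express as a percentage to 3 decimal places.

16.415%

(1 + r/12)^60 = 47,000/20,800 = 2.25962.
1 + r/12 = 2.25962^(1/60) ≈ 1.013679, so r/12 ≈ 0.0136793.
r ≈ 12·0.0136793 = 16.41515%.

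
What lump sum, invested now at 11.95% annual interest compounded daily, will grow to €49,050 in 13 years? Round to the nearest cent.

Periodic rate = 11.95%/365 = 0.000327397; 4745 periods.
P = 49,050/(1 + 0.1195/365)^4745 ≈ 49,050/4.7267872797 ≈ 10,377.0272.

€10,377.03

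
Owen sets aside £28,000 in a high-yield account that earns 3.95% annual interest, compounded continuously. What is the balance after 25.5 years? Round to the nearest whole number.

A = P·e^(rt) = 28,000·e^(0.0395·25.5) = 28,000·e^1.00725.
e^1.00725 ≈ 2.7380609845, so A ≈ 76,665.7076.

£76,666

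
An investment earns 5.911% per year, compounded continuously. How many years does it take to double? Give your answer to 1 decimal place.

11.7 years

e^(0.05911t) = 2, so 0.05911t = ln 2 ≈ 0.69315.
t ≈ 0.69315/0.05911 ≈ 11.7264.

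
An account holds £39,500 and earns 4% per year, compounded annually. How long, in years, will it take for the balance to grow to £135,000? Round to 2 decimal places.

31.33 years

(1 + 0.04)^t = 135,000/39,500 = 3.4177.
t·ln(1 + 0.04) = ln(3.4177); t = 1.229/0.0392207 ≈ 31.3348.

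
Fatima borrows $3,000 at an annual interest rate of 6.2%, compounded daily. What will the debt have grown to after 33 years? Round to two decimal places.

$23,206.64

Growth factor = (1 + 0.062/365)^12045 ≈ 7.7355473927.
A ≈ 3,000 × 7.7355473927 ≈ 23,206.6422.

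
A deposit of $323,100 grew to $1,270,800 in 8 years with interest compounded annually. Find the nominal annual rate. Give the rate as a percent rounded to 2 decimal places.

18.67%

(1 + r)^8 = 1,270,800/323,100 = 3.93315.
1 + r = 3.93315^(1/8) ≈ 1.186704, so r ≈ 0.186704.
r ≈ 18.67043%.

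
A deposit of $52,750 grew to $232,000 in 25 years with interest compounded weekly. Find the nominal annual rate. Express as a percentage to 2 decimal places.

(1 + r/52)^1300 = 232,000/52,750 = 4.3981.
1 + r/52 = 4.3981^(1/1300) ≈ 1.00114, so r/52 ≈ 0.00114001.
r ≈ 52·0.00114001 = 5.92807%.

5.93%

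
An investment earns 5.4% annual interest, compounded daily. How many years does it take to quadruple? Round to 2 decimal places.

25.67 years

(1 + 0.000147945)^(365t) = 4.
365t = ln 4 / ln(1 + 0.000147945) ≈ 1.3863/0.000147934 ≈ 9371.0161.
t ≈ 25.6740.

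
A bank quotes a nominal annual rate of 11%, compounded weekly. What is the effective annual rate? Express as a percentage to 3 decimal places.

EAR = (1 + 11%/52)^52 − 1 = (1 + 0.00211538)^52 − 1.
(1 + 0.00211538)^52 ≈ 1.116148, so EAR ≈ 11.61484%.

11.615%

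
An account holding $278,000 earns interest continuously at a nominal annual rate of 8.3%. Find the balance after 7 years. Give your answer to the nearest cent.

A = P·e^(rt) = 278,000·e^(0.083·7) = 278,000·e^0.581.
e^0.581 ≈ 1.7878253625, so A ≈ 497,015.4508.

$497,015.45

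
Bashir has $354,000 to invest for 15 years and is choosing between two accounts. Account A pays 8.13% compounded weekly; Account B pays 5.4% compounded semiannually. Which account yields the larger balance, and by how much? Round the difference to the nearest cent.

Account A growth factor: (1 + 0.0813/52)^780 ≈ 3.38227199591; balance ≈ 1,197,324.2866.
Account B growth factor: (1 + 0.027)^30 ≈ 2.22389003038; balance ≈ 787,257.0708.
Account A is larger by 410,067.2158.

Account A, by $410,067.22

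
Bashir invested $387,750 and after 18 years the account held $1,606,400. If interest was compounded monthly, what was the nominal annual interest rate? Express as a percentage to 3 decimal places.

7.923%

The 216-period growth factor is 1,606,400/387,750 = 4.14288.
r/12 = 4.14288^(1/216) − 1 ≈ 0.00660221, so r ≈ 12·0.00660221 = 7.92265%.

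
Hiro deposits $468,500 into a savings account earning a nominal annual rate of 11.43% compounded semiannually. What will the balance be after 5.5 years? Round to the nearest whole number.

Periodic rate = 11.43%/2 = 0.05715; periods = 2·5.5 = 11.
A = 468,500·(1 + 0.05715)^11 ≈ 468,500·1.8429041814 ≈ 863,400.6090.

$863,401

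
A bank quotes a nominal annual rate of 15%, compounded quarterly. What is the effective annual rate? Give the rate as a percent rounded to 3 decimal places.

15.865%

EAR = (1 + 15%/4)^4 − 1 = (1 + 0.0375)^4 − 1.
(1 + 0.0375)^4 ≈ 1.15865, so EAR ≈ 15.86504%.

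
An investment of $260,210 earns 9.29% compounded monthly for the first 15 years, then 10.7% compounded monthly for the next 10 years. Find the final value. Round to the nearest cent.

After 15 years at 9.29%: 260,210 × 4.00736401448 ≈ 1,042,756.1902.
Then 10 years at 10.7%: 1,042,756.1902 × 2.901586778965 ≈ 3,025,647.5752.

$3,025,647.58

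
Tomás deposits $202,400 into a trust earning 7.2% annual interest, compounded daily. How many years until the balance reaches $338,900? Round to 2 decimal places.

(1 + 0.00019726)^(365t) = 338,900/202,400 = 1.6744.
365t·ln(1 + 0.00019726) = ln(1.6744); 365t = 0.51546/0.000197241 ≈ 2613.3492.
t ≈ 7.1599 years.

7.16 years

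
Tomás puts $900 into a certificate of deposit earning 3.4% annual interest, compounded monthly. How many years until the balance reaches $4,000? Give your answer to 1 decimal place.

43.9 years

(1 + 0.00283333)^(12t) = 4,000/900 = 4.4444.
12t·ln(1 + 0.00283333) = ln(4.4444); 12t = 1.4917/0.00282933 ≈ 527.2119.
t ≈ 43.9343 years.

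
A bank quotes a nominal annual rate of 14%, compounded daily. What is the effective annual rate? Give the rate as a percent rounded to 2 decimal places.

One year is 365 periods at 0.000383562 each: (1 + 0.000383562)^365 ≈ 1.150243.
EAR = 1.150243 − 1 ≈ 15.02429%.

15.02%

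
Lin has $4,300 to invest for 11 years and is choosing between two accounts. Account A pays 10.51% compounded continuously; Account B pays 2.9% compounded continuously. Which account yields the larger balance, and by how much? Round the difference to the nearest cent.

A: e^(0.1051·11) = e^1.1561 ≈ 3.1775167643, so 4,300 × 3.1775167643 ≈ 13,663.3221.
B: e^(0.029·11) = e^0.319 ≈ 1.375751325, so 4,300 × 1.375751325 ≈ 5,915.7307.
Difference ≈ 7,747.5914 in favor of A.

Account A, by $7,747.59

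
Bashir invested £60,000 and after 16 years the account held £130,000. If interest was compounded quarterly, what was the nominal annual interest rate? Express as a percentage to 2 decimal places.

The 64-period growth factor is 130,000/60,000 = 2.16667.
r/4 = 2.16667^(1/64) − 1 ≈ 0.0121544, so r ≈ 4·0.0121544 = 4.86175%.

4.86%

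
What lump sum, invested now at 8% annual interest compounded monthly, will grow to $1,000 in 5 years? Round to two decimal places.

$671.21

Periodic rate = 8%/12 = 0.00666667; 60 periods.
P = 1,000/(1 + 0.08/12)^60 ≈ 1,000/1.48984571 ≈ 671.2104.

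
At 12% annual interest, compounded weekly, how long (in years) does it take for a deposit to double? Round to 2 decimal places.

(1 + 0.00230769)^(52t) = 2.
52t = ln 2 / ln(1 + 0.00230769) ≈ 0.69315/0.00230503 ≈ 300.7102.
t ≈ 5.7829.

5.78 years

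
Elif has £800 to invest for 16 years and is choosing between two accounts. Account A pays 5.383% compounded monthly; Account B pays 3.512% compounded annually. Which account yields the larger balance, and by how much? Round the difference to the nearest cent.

Account A, by £499.54

A: (1 + 0.05383/12)^192 ≈ 2.361634534, so 800 × 2.361634534 ≈ 1,889.3076.
B: (1 + 0.03512)^16 ≈ 1.737205508, so 800 × 1.737205508 ≈ 1,389.7644.
Difference ≈ 499.5432 in favor of A.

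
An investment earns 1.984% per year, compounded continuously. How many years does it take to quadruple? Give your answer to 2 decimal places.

69.87 years

e^(0.01984t) = 4, so 0.01984t = ln 4 ≈ 1.3863.
t ≈ 1.3863/0.01984 ≈ 69.8737.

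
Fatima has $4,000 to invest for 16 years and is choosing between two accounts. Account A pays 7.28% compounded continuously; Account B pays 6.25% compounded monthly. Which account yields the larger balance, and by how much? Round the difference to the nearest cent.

Account A, by $1,976.18

A: e^(0.0728·16) = e^1.1648 ≈ 3.2052817627, so 4,000 × 3.2052817627 ≈ 12,821.1271.
B: (1 + 0.0625/12)^192 ≈ 2.711236599, so 4,000 × 2.711236599 ≈ 10,844.9464.
Difference ≈ 1,976.1807 in favor of A.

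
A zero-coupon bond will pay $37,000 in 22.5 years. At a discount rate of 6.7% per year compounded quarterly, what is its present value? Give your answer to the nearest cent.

$8,297.08

Periodic rate = 6.7%/4 = 0.01675; 90 periods.
P = 37,000/(1 + 0.01675)^90 ≈ 37,000/4.4593986382 ≈ 8,297.0829.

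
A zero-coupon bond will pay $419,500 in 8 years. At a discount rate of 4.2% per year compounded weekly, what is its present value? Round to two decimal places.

$299,825.05

Growth factor = (1 + 0.042/52)^416 ≈ 1.39914926032.
P = 419,500/1.39914926032 ≈ 299,825.0522.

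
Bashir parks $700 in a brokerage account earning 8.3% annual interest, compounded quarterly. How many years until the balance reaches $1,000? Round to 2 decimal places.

4.34 years

We need (1 + 0.02075)^(4t) = 1.4286, so 4t = ln 1.4286 / ln 1.02075 ≈ 17.3669.
t ≈ 17.3669/4 = 4.3417 years.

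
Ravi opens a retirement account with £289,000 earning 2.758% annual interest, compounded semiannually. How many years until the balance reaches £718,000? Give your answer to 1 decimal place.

33.2 years

(1 + 0.01379)^(2t) = 718,000/289,000 = 2.4844.
2t·ln(1 + 0.01379) = ln(2.4844); 2t = 0.91004/0.0136958 ≈ 66.4469.
t ≈ 33.2235 years.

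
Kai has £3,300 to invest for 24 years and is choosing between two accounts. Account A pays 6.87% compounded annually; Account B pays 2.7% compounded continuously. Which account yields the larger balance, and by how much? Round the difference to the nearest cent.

Account A growth factor: (1 + 0.0687)^24 ≈ 4.9265106432; balance ≈ 16,257.4851.
Account B growth factor: e^(0.027·24) = e^0.648 ≈ 1.911713576; balance ≈ 6,308.6548.
Account A is larger by 9,948.8303.

Account A, by £9,948.83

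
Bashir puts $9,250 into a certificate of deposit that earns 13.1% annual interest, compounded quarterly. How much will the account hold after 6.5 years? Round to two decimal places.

$21,380.46

Growth factor = (1 + 0.03275)^26 ≈ 2.3114009895.
A ≈ 9,250 × 2.3114009895 ≈ 21,380.4592.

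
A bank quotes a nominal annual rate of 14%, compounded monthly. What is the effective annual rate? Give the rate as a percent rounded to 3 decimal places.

One year is 12 periods at 0.0116667 each: (1 + 0.0116667)^12 ≈ 1.149342.
EAR = 1.149342 − 1 ≈ 14.93420%.

14.934%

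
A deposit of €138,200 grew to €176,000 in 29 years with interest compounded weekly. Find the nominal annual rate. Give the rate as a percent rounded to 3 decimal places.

0.834%

(1 + r/52)^1508 = 176,000/138,200 = 1.27352.
1 + r/52 = 1.27352^(1/1508) ≈ 1.00016, so r/52 ≈ 0.000160346.
r ≈ 52·0.000160346 = 0.83380%.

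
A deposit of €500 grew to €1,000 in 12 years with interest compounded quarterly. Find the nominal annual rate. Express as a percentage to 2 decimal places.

The 48-period growth factor is 1,000/500 = 2.
r/4 = 2^(1/48) − 1 ≈ 0.0145453, so r ≈ 4·0.0145453 = 5.81813%.

5.82%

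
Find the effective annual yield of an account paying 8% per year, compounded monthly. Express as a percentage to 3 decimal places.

8.300%

One year is 12 periods at 0.00666667 each: (1 + 0.00666667)^12 ≈ 1.083.
EAR = 1.083 − 1 ≈ 8.29995%.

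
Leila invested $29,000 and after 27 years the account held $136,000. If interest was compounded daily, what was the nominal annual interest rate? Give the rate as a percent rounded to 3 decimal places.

(1 + r/365)^9855 = 136,000/29,000 = 4.68966.
1 + r/365 = 4.68966^(1/9855) ≈ 1.000157, so r/365 ≈ 0.000156822.
r ≈ 365·0.000156822 = 5.72400%.

5.724%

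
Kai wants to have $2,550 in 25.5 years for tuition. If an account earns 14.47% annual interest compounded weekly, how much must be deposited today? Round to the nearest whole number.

Periodic rate = 14.47%/52 = 0.00278269; 1326 periods.
P = 2,550/(1 + 0.1447/52)^1326 ≈ 2,550/39.83419226 ≈ 64.0154.

$64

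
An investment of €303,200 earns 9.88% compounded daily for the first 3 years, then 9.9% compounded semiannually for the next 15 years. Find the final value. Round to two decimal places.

€1,737,440.54

After 3 years at 9.88%: 303,200 × 1.344954107603 ≈ 407,790.0854.
Then 15 years at 9.9%: 407,790.0854 × 4.26062476661 ≈ 1,737,440.5375.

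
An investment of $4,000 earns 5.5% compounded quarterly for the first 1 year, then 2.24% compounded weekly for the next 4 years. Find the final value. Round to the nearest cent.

After 1 years at 5.5%: 4,000 × 1.056144809 ≈ 4,224.5792.
Then 4 years at 2.24%: 4,224.5792 × 1.0937156 ≈ 4,620.4882.

$4,620.49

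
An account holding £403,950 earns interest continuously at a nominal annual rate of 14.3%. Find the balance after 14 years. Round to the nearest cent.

£2,990,784.80

A = P·e^(rt) = 403,950·e^(0.143·14) = 403,950·e^2.002.
e^2.002 ≈ 7.403848999098, so A ≈ 2,990,784.8032.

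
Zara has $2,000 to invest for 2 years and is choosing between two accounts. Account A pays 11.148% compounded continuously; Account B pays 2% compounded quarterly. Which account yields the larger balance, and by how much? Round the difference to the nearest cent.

Account A, by $418.13

Account A growth factor: e^(0.11148·2) = e^0.22296 ≈ 1.249770582; balance ≈ 2,499.5412.
Account B growth factor: (1 + 0.005)^8 ≈ 1.040707044; balance ≈ 2,081.4141.
Account A is larger by 418.1271.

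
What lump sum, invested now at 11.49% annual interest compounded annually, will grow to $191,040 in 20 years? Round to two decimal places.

Annual rate = 11.49% = 0.1149; 20 periods.
P = 191,040/(1 + 0.1149)^20 ≈ 191,040/8.80477594976 ≈ 21,697.3153.

$21,697.32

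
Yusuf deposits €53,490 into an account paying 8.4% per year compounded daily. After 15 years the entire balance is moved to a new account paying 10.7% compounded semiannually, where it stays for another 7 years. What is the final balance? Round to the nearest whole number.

€391,115

After 15 years at 8.4%: 53,490 × 3.52491046499 ≈ 188,547.4608.
Then 7 years at 10.7%: 188,547.4608 × 2.07435727698 ≈ 391,114.7973.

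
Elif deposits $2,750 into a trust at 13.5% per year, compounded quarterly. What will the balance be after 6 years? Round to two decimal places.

$6,099.65

Periodic rate = 13.5%/4 = 0.03375; periods = 4·6 = 24.
A = 2,750·(1 + 0.03375)^24 ≈ 2,750·2.218056177 ≈ 6,099.6545.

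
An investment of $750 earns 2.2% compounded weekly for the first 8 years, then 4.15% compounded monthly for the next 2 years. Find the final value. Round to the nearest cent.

$971.55

After 8 years at 2.2%: 750 × 1.19239368 ≈ 894.2953.
Then 2 years at 4.15%: 894.2953 × 1.08638624 ≈ 971.5501.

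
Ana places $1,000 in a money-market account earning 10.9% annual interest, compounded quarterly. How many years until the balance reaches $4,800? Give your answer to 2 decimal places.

14.59 years

(1 + 0.02725)^(4t) = 4,800/1,000 = 4.8.
4t·ln(1 + 0.02725) = ln(4.8); 4t = 1.5686/0.0268853 ≈ 58.3447.
t ≈ 14.5862 years.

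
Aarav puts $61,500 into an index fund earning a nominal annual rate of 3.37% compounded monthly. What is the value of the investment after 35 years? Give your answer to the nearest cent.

$199,713.54

Periodic rate = 3.37%/12 = 0.00280833; periods = 12·35 = 420.
A = 61,500·(1 + 0.0337/12)^420 ≈ 61,500·3.24737468185 ≈ 199,713.5429.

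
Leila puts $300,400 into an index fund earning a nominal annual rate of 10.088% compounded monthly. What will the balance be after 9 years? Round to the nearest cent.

$741,918.86

Growth factor = (1 + 0.10088/12)^108 ≈ 2.46976983932.
A ≈ 300,400 × 2.46976983932 ≈ 741,918.8597.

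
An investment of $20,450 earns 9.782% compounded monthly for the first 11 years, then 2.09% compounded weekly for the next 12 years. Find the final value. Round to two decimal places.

$76,737.50

Phase 1: 20,450·(1 + 0.09782/12)^132 ≈ 59,718.4426.
Phase 2: 59,718.4426·(1 + 0.0209/52)^624 ≈ 76,737.4999.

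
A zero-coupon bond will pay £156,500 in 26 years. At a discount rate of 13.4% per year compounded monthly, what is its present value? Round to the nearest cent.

£4,895.74

Growth factor = (1 + 0.134/12)^312 ≈ 31.9665894096.
P = 156,500/31.9665894096 ≈ 4,895.7365.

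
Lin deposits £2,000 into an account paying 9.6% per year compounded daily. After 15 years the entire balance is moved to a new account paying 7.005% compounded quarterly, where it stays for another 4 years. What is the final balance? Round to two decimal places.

Phase 1: 2,000·(1 + 0.096/365)^5475 ≈ 8,439.7935.
Phase 2: 8,439.7935·(1 + 0.0175125)^16 ≈ 11,142.1211.

£11,142.12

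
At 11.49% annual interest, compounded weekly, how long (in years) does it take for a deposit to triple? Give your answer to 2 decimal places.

(1 + 0.00220962)^(52t) = 3.
52t = ln 3 / ln(1 + 0.00220962) ≈ 1.0986/0.00220718 ≈ 497.7453.
t ≈ 9.5720.

9.57 years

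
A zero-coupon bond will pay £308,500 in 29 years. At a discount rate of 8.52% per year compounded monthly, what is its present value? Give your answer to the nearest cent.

£26,302.18

Periodic rate = 8.52%/12 = 0.0071; 348 periods.
P = 308,500/(1 + 0.0071)^348 ≈ 308,500/11.7290650997 ≈ 26,302.1816.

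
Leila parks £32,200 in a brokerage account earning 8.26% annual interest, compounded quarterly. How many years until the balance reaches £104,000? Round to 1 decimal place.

We need (1 + 0.02065)^(4t) = 3.2298, so 4t = ln 3.2298 / ln 1.02065 ≈ 57.3602.
t ≈ 57.3602/4 = 14.3401 years.

14.3 years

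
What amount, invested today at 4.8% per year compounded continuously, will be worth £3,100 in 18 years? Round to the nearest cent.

£1,306.57

P = A·e^(−rt) = 3,100·e^(−0.864).
e^(−0.864) ≈ 0.4214728148, so P ≈ 1,306.5657.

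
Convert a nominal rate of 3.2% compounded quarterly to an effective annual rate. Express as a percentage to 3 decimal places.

3.239%

One year is 4 periods at 0.008 each: (1 + 0.008)^4 ≈ 1.032386.
EAR = 1.032386 − 1 ≈ 3.23861%.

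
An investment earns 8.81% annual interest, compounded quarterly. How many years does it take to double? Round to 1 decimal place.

(1 + 0.022025)^(4t) = 2.
4t = ln 2 / ln(1 + 0.022025) ≈ 0.69315/0.021786 ≈ 31.8162.
t ≈ 7.9541.

8.0 years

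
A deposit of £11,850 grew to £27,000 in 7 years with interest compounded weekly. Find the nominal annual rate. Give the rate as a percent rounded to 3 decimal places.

The 364-period growth factor is 27,000/11,850 = 2.27848.
r/52 = 2.27848^(1/364) − 1 ≈ 0.00226495, so r ≈ 52·0.00226495 = 11.77773%.

11.778%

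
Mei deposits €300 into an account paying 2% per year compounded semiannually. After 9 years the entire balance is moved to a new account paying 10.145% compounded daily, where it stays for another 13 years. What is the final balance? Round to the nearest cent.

Phase 1: 300·(1 + 0.01)^18 ≈ 358.8442.
Phase 2: 358.8442·(1 + 0.10145/365)^4745 ≈ 1,341.5154.

€1,341.52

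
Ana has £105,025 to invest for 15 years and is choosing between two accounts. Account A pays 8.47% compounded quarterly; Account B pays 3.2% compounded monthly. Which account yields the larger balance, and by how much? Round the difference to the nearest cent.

Account A, by £199,615.42

A: (1 + 0.021175)^60 ≈ 3.51568893617, so 105,025 × 3.51568893617 ≈ 369,235.2305.
B: (1 + 0.032/12)^180 ≈ 1.61504227937, so 105,025 × 1.61504227937 ≈ 169,619.8154.
Difference ≈ 199,615.4151 in favor of A.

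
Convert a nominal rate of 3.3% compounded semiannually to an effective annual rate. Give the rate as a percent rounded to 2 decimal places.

One year is 2 periods at 0.0165 each: (1 + 0.0165)^2 ≈ 1.033272.
EAR = 1.033272 − 1 ≈ 3.32723%.

3.33%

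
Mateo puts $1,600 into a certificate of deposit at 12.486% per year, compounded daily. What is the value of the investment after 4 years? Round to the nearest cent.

$2,636.25

Periodic rate = 12.486%/365 = 0.000342082; periods = 365·4 = 1460.
A = 1,600·(1 + 0.12486/365)^1460 ≈ 1,600·1.647657521 ≈ 2,636.2520.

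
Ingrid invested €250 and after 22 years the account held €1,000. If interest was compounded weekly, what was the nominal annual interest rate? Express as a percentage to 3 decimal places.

(1 + r/52)^1144 = 1,000/250 = 4.
1 + r/52 = 4^(1/1144) ≈ 1.001213, so r/52 ≈ 0.00121253.
r ≈ 52·0.00121253 = 6.30516%.

6.305%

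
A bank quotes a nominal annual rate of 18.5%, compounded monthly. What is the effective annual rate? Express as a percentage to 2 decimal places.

One year is 12 periods at 0.0154167 each: (1 + 0.0154167)^12 ≈ 1.201521.
EAR = 1.201521 − 1 ≈ 20.15212%.

20.15%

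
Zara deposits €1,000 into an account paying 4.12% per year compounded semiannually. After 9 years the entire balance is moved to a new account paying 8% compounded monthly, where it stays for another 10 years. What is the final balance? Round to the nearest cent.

After 9 years at 4.12%: 1,000 × 1.443444706 ≈ 1,443.4447.
Then 10 years at 8%: 1,443.4447 × 2.219640235 ≈ 3,203.9279.

€3,203.93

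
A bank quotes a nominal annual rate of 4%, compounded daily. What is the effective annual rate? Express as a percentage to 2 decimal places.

One year is 365 periods at 0.000109589 each: (1 + 0.000109589)^365 ≈ 1.040808.
EAR = 1.040808 − 1 ≈ 4.08085%.

4.08%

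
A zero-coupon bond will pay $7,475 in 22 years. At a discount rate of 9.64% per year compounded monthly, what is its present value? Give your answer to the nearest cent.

$904.15

Growth factor = (1 + 0.0964/12)^264 ≈ 8.267455652.
P = 7,475/8.267455652 ≈ 904.1476.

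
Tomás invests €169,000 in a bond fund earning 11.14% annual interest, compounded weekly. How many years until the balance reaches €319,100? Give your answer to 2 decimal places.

5.71 years

We need (1 + 0.00214231)^(52t) = 1.8882, so 52t = ln 1.8882 / ln 1.002142 ≈ 297.0098.
t ≈ 297.0098/52 = 5.7117 years.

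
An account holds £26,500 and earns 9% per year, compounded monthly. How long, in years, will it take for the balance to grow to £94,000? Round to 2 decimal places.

(1 + 0.0075)^(12t) = 94,000/26,500 = 3.5472.
12t·ln(1 + 0.0075) = ln(3.5472); 12t = 1.2662/0.00747201 ≈ 169.4523.
t ≈ 14.1210 years.

14.12 years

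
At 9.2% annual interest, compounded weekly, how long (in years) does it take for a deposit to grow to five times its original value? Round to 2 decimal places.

(1 + 0.00176923)^(52t) = 5.
52t = ln 5 / ln(1 + 0.00176923) ≈ 1.6094/0.00176767 ≈ 910.4868.
t ≈ 17.5094.

17.51 years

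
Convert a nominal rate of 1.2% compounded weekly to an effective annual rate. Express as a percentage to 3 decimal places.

One year is 52 periods at 0.000230769 each: (1 + 0.000230769)^52 ≈ 1.012071.
EAR = 1.012071 − 1 ≈ 1.20709%.

1.207%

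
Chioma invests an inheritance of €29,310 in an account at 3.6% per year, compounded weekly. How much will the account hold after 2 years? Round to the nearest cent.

Periodic rate = 3.6%/52 = 0.000692308; periods = 52·2 = 104.
A = 29,310·(1 + 0.036/52)^104 ≈ 29,310·1.074628573 ≈ 31,497.3635.

€31,497.36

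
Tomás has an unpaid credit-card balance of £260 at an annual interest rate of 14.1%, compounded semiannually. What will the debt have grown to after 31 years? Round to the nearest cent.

£17,756.08

Growth factor = (1 + 0.0705)^62 ≈ 68.292599029.
A ≈ 260 × 68.292599029 ≈ 17,756.0757.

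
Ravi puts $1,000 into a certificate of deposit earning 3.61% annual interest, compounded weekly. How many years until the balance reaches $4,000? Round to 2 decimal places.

We need (1 + 0.000694231)^(52t) = 4, so 52t = ln 4 / ln 1.000694 ≈ 1997.5714.
t ≈ 1997.5714/52 = 38.4148 years.

38.41 years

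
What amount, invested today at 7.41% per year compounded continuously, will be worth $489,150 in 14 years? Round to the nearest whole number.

P = A·e^(−rt) = 489,150·e^(−1.0374).
e^(−1.0374) ≈ 0.354374859845, so P ≈ 173,342.4627.

$173,342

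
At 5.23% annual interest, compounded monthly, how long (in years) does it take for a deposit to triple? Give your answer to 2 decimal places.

(1 + 0.00435833)^(12t) = 3.
12t = ln 3 / ln(1 + 0.00435833) ≈ 1.0986/0.00434886 ≈ 252.6206.
t ≈ 21.0517.

21.05 years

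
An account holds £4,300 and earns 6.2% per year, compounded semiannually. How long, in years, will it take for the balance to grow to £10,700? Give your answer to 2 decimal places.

We need (1 + 0.031)^(2t) = 2.4884, so 2t = ln 2.4884 / ln 1.031 ≈ 29.8609.
t ≈ 29.8609/2 = 14.9304 years.

14.93 years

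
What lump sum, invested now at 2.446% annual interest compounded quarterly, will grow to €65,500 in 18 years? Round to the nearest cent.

€42,229.15

Periodic rate = 2.446%/4 = 0.006115; 72 periods.
P = 65,500/(1 + 0.006115)^72 ≈ 65,500/1.5510611455 ≈ 42,229.1540.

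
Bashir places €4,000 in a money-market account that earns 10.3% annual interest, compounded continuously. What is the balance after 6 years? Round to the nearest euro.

€7,421

A = P·e^(rt) = 4,000·e^(0.103·6) = 4,000·e^0.618.
e^0.618 ≈ 1.855213901, so A ≈ 7,420.8556.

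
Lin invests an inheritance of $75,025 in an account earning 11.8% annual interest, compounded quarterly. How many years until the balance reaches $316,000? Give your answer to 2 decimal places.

We need (1 + 0.0295)^(4t) = 4.2119, so 4t = ln 4.2119 / ln 1.0295 ≈ 49.4586.
t ≈ 49.4586/4 = 12.3646 years.

12.36 years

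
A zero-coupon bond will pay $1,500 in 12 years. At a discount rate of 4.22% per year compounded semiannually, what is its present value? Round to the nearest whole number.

$909

Growth factor = (1 + 0.0211)^24 ≈ 1.650587792.
P = 1,500/1.650587792 ≈ 908.7672.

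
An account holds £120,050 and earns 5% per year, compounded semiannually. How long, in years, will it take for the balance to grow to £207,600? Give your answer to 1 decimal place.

11.1 years

(1 + 0.025)^(2t) = 207,600/120,050 = 1.7293.
2t·ln(1 + 0.025) = ln(1.7293); 2t = 0.5477/0.0246926 ≈ 22.1809.
t ≈ 11.0905 years.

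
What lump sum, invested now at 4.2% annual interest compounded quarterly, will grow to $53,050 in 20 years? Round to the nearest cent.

Growth factor = (1 + 0.0105)^80 ≈ 2.3062449265.
P = 53,050/2.3062449265 ≈ 23,002.7606.

$23,002.76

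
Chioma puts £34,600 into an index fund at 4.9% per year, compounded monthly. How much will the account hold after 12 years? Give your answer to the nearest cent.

£62,218.75

Growth factor = (1 + 0.049/12)^144 ≈ 1.7982298386.
A ≈ 34,600 × 1.7982298386 ≈ 62,218.7524.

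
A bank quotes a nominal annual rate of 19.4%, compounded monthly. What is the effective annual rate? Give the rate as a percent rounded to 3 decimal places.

EAR = (1 + 19.4%/12)^12 − 1 = (1 + 0.0161667)^12 − 1.
(1 + 0.0161667)^12 ≈ 1.212214, so EAR ≈ 21.22141%.

21.221%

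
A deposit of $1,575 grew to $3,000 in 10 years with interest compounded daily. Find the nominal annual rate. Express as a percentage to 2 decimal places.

(1 + r/365)^3650 = 3,000/1,575 = 1.90476.
1 + r/365 = 1.90476^(1/3650) ≈ 1.000177, so r/365 ≈ 0.000176552.
r ≈ 365·0.000176552 = 6.44414%.

6.44%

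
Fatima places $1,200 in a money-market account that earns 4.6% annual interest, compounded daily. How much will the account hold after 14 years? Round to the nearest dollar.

$2,285

Periodic rate = 4.6%/365 = 0.000126027; periods = 365·14 = 5110.
A = 1,200·(1 + 0.046/365)^5110 ≈ 1,200·1.904004734 ≈ 2,284.8057.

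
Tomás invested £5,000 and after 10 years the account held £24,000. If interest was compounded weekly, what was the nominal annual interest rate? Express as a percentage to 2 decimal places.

15.71%

The 520-period growth factor is 24,000/5,000 = 4.8.
r/52 = 4.8^(1/520) − 1 ≈ 0.00302112, so r ≈ 52·0.00302112 = 15.70984%.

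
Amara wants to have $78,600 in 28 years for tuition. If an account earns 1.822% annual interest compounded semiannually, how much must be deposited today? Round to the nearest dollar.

Growth factor = (1 + 0.00911)^56 ≈ 1.6617150614.
P = 78,600/1.6617150614 ≈ 47,300.5281.

$47,301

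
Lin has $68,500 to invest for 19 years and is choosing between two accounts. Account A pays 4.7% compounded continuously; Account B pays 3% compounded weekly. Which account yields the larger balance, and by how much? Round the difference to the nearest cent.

Account A growth factor: e^(0.047·19) = e^0.893 ≈ 2.44244600929; balance ≈ 167,307.5516.
Account B growth factor: (1 + 0.03/52)^988 ≈ 1.76797644318; balance ≈ 121,106.3864.
Account A is larger by 46,201.1653.

Account A, by $46,201.17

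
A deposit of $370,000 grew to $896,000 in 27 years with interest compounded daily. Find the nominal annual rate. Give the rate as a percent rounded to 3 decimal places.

(1 + r/365)^9855 = 896,000/370,000 = 2.42162.
1 + r/365 = 2.42162^(1/9855) ≈ 1.00009, so r/365 ≈ 0.0000897491.
r ≈ 365·0.0000897491 = 3.27584%.

3.276%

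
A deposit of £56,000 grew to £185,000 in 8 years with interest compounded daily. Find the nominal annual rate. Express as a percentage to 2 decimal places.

14.94%

The 2920-period growth factor is 185,000/56,000 = 3.30357.
r/365 = 3.30357^(1/2920) − 1 ≈ 0.000409332, so r ≈ 365·0.000409332 = 14.94061%.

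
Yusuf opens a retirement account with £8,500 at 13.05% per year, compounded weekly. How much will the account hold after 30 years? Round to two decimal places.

£424,181.65

Growth factor = (1 + 0.1305/52)^1560 ≈ 49.903724116.
A ≈ 8,500 × 49.903724116 ≈ 424,181.6550.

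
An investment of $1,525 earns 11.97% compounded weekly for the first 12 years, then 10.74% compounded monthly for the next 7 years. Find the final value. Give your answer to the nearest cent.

$13,533.92

After 12 years at 11.97%: 1,525 × 4.1985922543 ≈ 6,402.8532.
Then 7 years at 10.74%: 6,402.8532 × 2.113733119 ≈ 13,533.9228.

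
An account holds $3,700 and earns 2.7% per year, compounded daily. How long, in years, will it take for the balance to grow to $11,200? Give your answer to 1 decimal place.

41.0 years

We need (1 + 0.0000739726)^(365t) = 3.027, so 365t = ln 3.027 / ln 1.000074 ≈ 14973.4075.
t ≈ 14973.4075/365 = 41.0230 years.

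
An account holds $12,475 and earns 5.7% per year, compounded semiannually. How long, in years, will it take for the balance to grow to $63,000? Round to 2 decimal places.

28.81 years

We need (1 + 0.0285)^(2t) = 5.0501, so 2t = ln 5.0501 / ln 1.0285 ≈ 57.6272.
t ≈ 57.6272/2 = 28.8136 years.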